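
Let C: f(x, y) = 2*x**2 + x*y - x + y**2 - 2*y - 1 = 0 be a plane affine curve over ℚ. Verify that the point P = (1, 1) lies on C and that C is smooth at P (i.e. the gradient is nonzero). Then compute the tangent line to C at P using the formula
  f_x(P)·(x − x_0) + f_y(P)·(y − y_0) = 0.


Tangent line at P: 4*x + y - 5 = 0.

Step 1: f(1, 1) = 0, so P lies on C.
Step 2: partial derivatives
  f_x(x, y) = 4*x + y - 1, f_y(x, y) = x + 2*y - 2.
  f_x(P) = 4, f_y(P) = 1 (gradient nonzero, so P is smooth).
Step 3: tangent line at P: 4·(x − 1) + 1·(y − 1) = 0.
Expanding: 4*x + y - 5 = 0.


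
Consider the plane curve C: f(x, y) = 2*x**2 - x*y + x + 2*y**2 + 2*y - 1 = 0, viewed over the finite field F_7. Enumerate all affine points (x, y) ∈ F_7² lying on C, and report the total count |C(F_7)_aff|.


Affine F_7-points: {(3, 1), (3, 3), (4, 0), (4, 1), (5, 2), (5, 3), (6, 0), (6, 2)}; count = 8.

For each of the 49 pairs (x, y) ∈ F_7², evaluate f(x, y) mod 7. Record the zeros.
  x = 0: [0↦6, 1↦3, 2↦4, 3↦2, 4↦4, 5↦3, 6↦6]  zeros at y ∈ ∅
  x = 1: [0↦2, 1↦5, 2↦5, 3↦2, 4↦3, 5↦1, 6↦3]  zeros at y ∈ ∅
  x = 2: [0↦2, 1↦4, 2↦3, 3↦6, 4↦6, 5↦3, 6↦4]  zeros at y ∈ ∅
  x = 3: [0↦6, 1↦0, 2↦5, 3↦0, 4↦6, 5↦2, 6↦2]  zeros at y ∈ {1, 3}
  x = 4: [0↦0, 1↦0, 2↦4, 3↦5, 4↦3, 5↦5, 6↦4]  zeros at y ∈ {0, 1}
  x = 5: [0↦5, 1↦4, 2↦0, 3↦0, 4↦4, 5↦5, 6↦3]  zeros at y ∈ {2, 3}
  x = 6: [0↦0, 1↦5, 2↦0, 3↦6, 4↦2, 5↦2, 6↦6]  zeros at y ∈ {0, 2}
Collecting zeros: affine points = {(3, 1), (3, 3), (4, 0), (4, 1), (5, 2), (5, 3), (6, 0), (6, 2)}.
Total count |C(F_7)_aff| = 8.


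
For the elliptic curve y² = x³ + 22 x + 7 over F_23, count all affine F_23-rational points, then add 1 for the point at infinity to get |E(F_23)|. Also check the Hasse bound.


Affine points = {(2, 6), (2, 17), (3, 10), (3, 13), (5, 9), (5, 14), (10, 10), (10, 13), (11, 4), (11, 19), (13, 11), (13, 12), (14, 0), (15, 3), (15, 20), (16, 4), (16, 19), (17, 2), (17, 21), (18, 5), (18, 18), (19, 4), (19, 19), (20, 11), (20, 12), (21, 1), (21, 22)}; affine count = 27; |E(F_23)| = 28.

Discriminant check: Δ ∝ 4a³ + 27b² = 4·22³ + 27·7² = 4·10648 + 27·49 ≡ 8 (mod 23). Nonzero ⇒ E is nonsingular.
For each x ∈ F_23, compute rhs = x³ + 22·x + 7 mod 23, then count y ∈ F_23 with y² ≡ rhs.
  x = 0: rhs = 7, matching y values: none (0 points).
  x = 1: rhs = 7, matching y values: none (0 points).
  x = 2: rhs = 13, matching y values: 6, 17 (2 points).
  x = 3: rhs = 8, matching y values: 10, 13 (2 points).
  x = 4: rhs = 21, matching y values: none (0 points).
  x = 5: rhs = 12, matching y values: 9, 14 (2 points).
  x = 6: rhs = 10, matching y values: none (0 points).
  x = 7: rhs = 21, matching y values: none (0 points).
  x = 8: rhs = 5, matching y values: none (0 points).
  x = 9: rhs = 14, matching y values: none (0 points).
  x = 10: rhs = 8, matching y values: 10, 13 (2 points).
  x = 11: rhs = 16, matching y values: 4, 19 (2 points).
  x = 12: rhs = 21, matching y values: none (0 points).
  x = 13: rhs = 6, matching y values: 11, 12 (2 points).
  x = 14: rhs = 0, matching y values: 0 (1 points).
  x = 15: rhs = 9, matching y values: 3, 20 (2 points).
  x = 16: rhs = 16, matching y values: 4, 19 (2 points).
  x = 17: rhs = 4, matching y values: 2, 21 (2 points).
  x = 18: rhs = 2, matching y values: 5, 18 (2 points).
  x = 19: rhs = 16, matching y values: 4, 19 (2 points).
  x = 20: rhs = 6, matching y values: 11, 12 (2 points).
  x = 21: rhs = 1, matching y values: 1, 22 (2 points).
  x = 22: rhs = 7, matching y values: none (0 points).
Total affine count: 27.
Full point count |E(F_23)| = 27 + 1 = 28.
Hasse bound: |28 − (23+1)| = |4| = 4 ≤ 2√23 ≈ 9.5917 ✓.


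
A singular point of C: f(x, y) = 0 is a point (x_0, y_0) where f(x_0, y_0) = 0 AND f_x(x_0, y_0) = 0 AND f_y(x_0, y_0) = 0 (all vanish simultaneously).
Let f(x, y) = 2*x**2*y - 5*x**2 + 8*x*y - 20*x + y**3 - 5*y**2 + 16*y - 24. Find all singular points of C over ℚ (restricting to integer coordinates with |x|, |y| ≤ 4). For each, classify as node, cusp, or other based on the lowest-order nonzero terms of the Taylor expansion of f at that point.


Singular points: {(-2, 2)}; classification: node.

Compute partial derivatives:
  f_x = 4*x*y - 10*x + 8*y - 20.
  f_y = 2*x**2 + 8*x + 3*y**2 - 10*y + 16.
Scan x_0 ∈ {−4, ..., 4}. For each x_0, f_y(x_0, y) is a polynomial in y; find its integer roots y ∈ {−4, ..., 4}, then test f_x and f at those candidates.
  x = -4: f_y(-4, y) = 3*y**2 - 10*y + 16; no integer root y with |y| ≤ 4.
  x = -3: f_y(-3, y) = 3*y**2 - 10*y + 10; no integer root y with |y| ≤ 4.
  x = -2: f_y(-2, y) = 3*y**2 - 10*y + 8; vanishes at y ∈ {2}. (-2, 2): f_x = 0, f = 0 — SINGULAR.
  x = -1: f_y(-1, y) = 3*y**2 - 10*y + 10; no integer root y with |y| ≤ 4.
  x = 0: f_y(0, y) = 3*y**2 - 10*y + 16; no integer root y with |y| ≤ 4.
  x = 1: f_y(1, y) = 3*y**2 - 10*y + 26; no integer root y with |y| ≤ 4.
  x = 2: f_y(2, y) = 3*y**2 - 10*y + 40; no integer root y with |y| ≤ 4.
  x = 3: f_y(3, y) = 3*y**2 - 10*y + 58; no integer root y with |y| ≤ 4.
  x = 4: f_y(4, y) = 3*y**2 - 10*y + 80; no integer root y with |y| ≤ 4.
Only singular point on the grid: (-2, 2).
Classify: substitute x = -2 + u, y = 2 + v and expand: f = 2*u**2*v - u**2 + v**3 + v**2.
No constant or linear terms (consistent with a singular point). Quadratic part: -u**2 + v**2. Cubic part: 2*u**2*v + v**3.
The quadratic part v**2 - u**2 = (v − u)(v + u) splits into two distinct linear factors, so there are two distinct tangent lines y − 2 = ±(x − -2) — this is a node (ordinary double point).
Classification: node.


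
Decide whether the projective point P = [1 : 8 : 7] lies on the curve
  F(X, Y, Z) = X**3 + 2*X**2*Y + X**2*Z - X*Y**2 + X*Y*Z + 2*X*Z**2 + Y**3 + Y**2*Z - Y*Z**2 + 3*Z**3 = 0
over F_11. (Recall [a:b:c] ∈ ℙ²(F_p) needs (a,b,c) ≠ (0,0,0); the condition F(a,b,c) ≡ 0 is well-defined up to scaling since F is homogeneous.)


F(1,8,7) ≡ 6 (mod 11); P is NOT on the curve.

Evaluate F(1, 8, 7) term-by-term (mod 11).
  X**3 ↦ 1·1·1·1 = 1
  2*X**2*Y ↦ 2·1·8·1 = 16
  X**2*Z ↦ 1·1·1·7 = 7
  -X*Y**2 ↦ -1·1·64·1 = -64
  X*Y*Z ↦ 1·1·8·7 = 56
  2*X*Z**2 ↦ 2·1·1·49 = 98
  Y**3 ↦ 1·1·512·1 = 512
  Y**2*Z ↦ 1·1·64·7 = 448
  -Y*Z**2 ↦ -1·1·8·49 = -392
  3*Z**3 ↦ 3·1·1·343 = 1029
Sum: F(1, 8, 7) = (1) + (16) + (7) + (-64) + (56) + (98) + (512) + (448) + (-392) + (1029) = 1711.
Reducing mod 11: 1711 ≡ 6 (mod 11).
Since F(a, b, c) ≡ 6 ≠ 0 (mod 11), P does NOT lie on the curve.


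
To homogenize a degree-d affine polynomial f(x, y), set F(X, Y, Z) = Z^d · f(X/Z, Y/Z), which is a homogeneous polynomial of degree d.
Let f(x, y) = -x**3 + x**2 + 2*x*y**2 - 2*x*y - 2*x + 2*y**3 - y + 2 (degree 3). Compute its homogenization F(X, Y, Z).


F(X, Y, Z) = -X**3 + X**2*Z + 2*X*Y**2 - 2*X*Y*Z - 2*X*Z**2 + 2*Y**3 - Y*Z**2 + 2*Z**3

deg(f) = 3.
Substitute x = X/Z, y = Y/Z into f, then multiply by Z^3.
  monomial -1·x^3·y^0 ↦ -1·X^3·Y^0·Z^0.
  monomial 1·x^2·y^0 ↦ 1·X^2·Y^0·Z^1.
  monomial 2·x^1·y^2 ↦ 2·X^1·Y^2·Z^0.
  monomial -2·x^1·y^1 ↦ -2·X^1·Y^1·Z^1.
  monomial -2·x^1·y^0 ↦ -2·X^1·Y^0·Z^2.
  monomial 2·x^0·y^3 ↦ 2·X^0·Y^3·Z^0.
  monomial -1·x^0·y^1 ↦ -1·X^0·Y^1·Z^2.
  monomial 2·x^0·y^0 ↦ 2·X^0·Y^0·Z^3.
Collecting: F(X, Y, Z) = -X**3 + X**2*Z + 2*X*Y**2 - 2*X*Y*Z - 2*X*Z**2 + 2*Y**3 - Y*Z**2 + 2*Z**3.


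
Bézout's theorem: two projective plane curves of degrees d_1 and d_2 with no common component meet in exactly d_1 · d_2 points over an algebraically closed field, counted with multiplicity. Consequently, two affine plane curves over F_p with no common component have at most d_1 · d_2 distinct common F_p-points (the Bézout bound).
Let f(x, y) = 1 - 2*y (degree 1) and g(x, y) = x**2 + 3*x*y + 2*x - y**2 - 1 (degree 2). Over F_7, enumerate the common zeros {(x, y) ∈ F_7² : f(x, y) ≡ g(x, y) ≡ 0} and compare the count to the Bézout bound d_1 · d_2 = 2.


Common zeros: ∅; count = 0; Bézout bound = 2.

deg(f) = 1, deg(g) = 2, so Bézout bound = 2.
Scan x ∈ F_7. For each x, list the y ∈ F_7 with f(x, y) ≡ 0 and those with g(x, y) ≡ 0 (mod 7); the common zeros in that column are the intersection.
  x = 0: f ≡ 0 at y ∈ {4}; g ≡ 0 at y ∈ ∅; common: ∅.
  x = 1: f ≡ 0 at y ∈ {4}; g ≡ 0 at y ∈ ∅; common: ∅.
  x = 2: f ≡ 0 at y ∈ {4}; g ≡ 0 at y ∈ {0, 6}; common: ∅.
  x = 3: f ≡ 0 at y ∈ {4}; g ≡ 0 at y ∈ {0, 2}; common: ∅.
  x = 4: f ≡ 0 at y ∈ {4}; g ≡ 0 at y ∈ ∅; common: ∅.
  x = 5: f ≡ 0 at y ∈ {4}; g ≡ 0 at y ∈ {3, 5}; common: ∅.
  x = 6: f ≡ 0 at y ∈ {4}; g ≡ 0 at y ∈ {5, 6}; common: ∅.
Collecting: common zeros = ∅, so the count is 0.
Comparison with the Bézout bound: 0 ≤ 2 = deg(f)·deg(g), as expected for curves with no common component (the affine F_7-count falls short of the bound because intersections may lie at infinity, over extension fields, or carry multiplicity).


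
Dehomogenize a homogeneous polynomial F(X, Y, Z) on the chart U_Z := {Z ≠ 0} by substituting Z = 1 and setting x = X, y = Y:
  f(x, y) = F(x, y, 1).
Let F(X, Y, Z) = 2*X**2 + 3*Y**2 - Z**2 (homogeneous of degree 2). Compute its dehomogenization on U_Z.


f(x, y) = 2*x**2 + 3*y**2 - 1

On U_Z we set Z = 1. Each monomial c·X^i·Y^j·Z^k in F becomes c·x^i·y^j·1^k = c·x^i·y^j.
Substituting Z = 1: F(X, Y, 1) = 2*x**2 + 3*y**2 - 1.
Note: deg(f) ≤ deg(F) = 2; strict inequality happens when F is divisible by Z (lost terms).


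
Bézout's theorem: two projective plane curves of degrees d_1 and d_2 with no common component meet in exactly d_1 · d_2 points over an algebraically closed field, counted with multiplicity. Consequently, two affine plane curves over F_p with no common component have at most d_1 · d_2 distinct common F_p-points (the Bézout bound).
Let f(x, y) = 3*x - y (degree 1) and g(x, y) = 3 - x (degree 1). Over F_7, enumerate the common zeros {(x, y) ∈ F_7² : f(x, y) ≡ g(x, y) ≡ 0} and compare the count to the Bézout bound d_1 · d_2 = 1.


Common zeros: {(3, 2)}; count = 1; Bézout bound = 1.

deg(f) = 1, deg(g) = 1, so Bézout bound = 1.
Scan x ∈ F_7. For each x, list the y ∈ F_7 with f(x, y) ≡ 0 and those with g(x, y) ≡ 0 (mod 7); the common zeros in that column are the intersection.
  x = 0: f ≡ 0 at y ∈ {0}; g ≡ 0 at y ∈ ∅; common: ∅.
  x = 1: f ≡ 0 at y ∈ {3}; g ≡ 0 at y ∈ ∅; common: ∅.
  x = 2: f ≡ 0 at y ∈ {6}; g ≡ 0 at y ∈ ∅; common: ∅.
  x = 3: f ≡ 0 at y ∈ {2}; g ≡ 0 at y ∈ {0, 1, 2, 3, 4, 5, 6}; common: {2}.
  x = 4: f ≡ 0 at y ∈ {5}; g ≡ 0 at y ∈ ∅; common: ∅.
  x = 5: f ≡ 0 at y ∈ {1}; g ≡ 0 at y ∈ ∅; common: ∅.
  x = 6: f ≡ 0 at y ∈ {4}; g ≡ 0 at y ∈ ∅; common: ∅.
Collecting: common zeros = {(3, 2)}, so the count is 1.
Comparison with the Bézout bound: 1 ≤ 1 = deg(f)·deg(g), as expected for curves with no common component (the bound is attained).


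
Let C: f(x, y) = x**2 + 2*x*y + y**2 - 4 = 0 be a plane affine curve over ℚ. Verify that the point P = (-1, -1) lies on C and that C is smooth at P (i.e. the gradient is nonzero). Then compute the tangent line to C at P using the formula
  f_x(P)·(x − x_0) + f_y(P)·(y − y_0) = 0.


Tangent line at P: -4*x - 4*y - 8 = 0.

Step 1: f(-1, -1) = 0, so P lies on C.
Step 2: partial derivatives
  f_x(x, y) = 2*x + 2*y, f_y(x, y) = 2*x + 2*y.
  f_x(P) = -4, f_y(P) = -4 (gradient nonzero, so P is smooth).
Step 3: tangent line at P: -4·(x − -1) + -4·(y − -1) = 0.
Expanding: -4*x - 4*y - 8 = 0.


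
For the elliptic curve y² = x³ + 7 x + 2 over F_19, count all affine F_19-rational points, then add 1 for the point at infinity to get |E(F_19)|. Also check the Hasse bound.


Affine points = {(2, 9), (2, 10), (8, 0), (11, 2), (11, 17), (12, 3), (12, 16), (15, 9), (15, 10), (16, 7), (16, 12)}; affine count = 11; |E(F_19)| = 12.

Discriminant check: Δ ∝ 4a³ + 27b² = 4·7³ + 27·2² = 4·343 + 27·4 ≡ 17 (mod 19). Nonzero ⇒ E is nonsingular.
For each x ∈ F_19, compute rhs = x³ + 7·x + 2 mod 19, then count y ∈ F_19 with y² ≡ rhs.
  x = 0: rhs = 2, matching y values: none (0 points).
  x = 1: rhs = 10, matching y values: none (0 points).
  x = 2: rhs = 5, matching y values: 9, 10 (2 points).
  x = 3: rhs = 12, matching y values: none (0 points).
  x = 4: rhs = 18, matching y values: none (0 points).
  x = 5: rhs = 10, matching y values: none (0 points).
  x = 6: rhs = 13, matching y values: none (0 points).
  x = 7: rhs = 14, matching y values: none (0 points).
  x = 8: rhs = 0, matching y values: 0 (1 points).
  x = 9: rhs = 15, matching y values: none (0 points).
  x = 10: rhs = 8, matching y values: none (0 points).
  x = 11: rhs = 4, matching y values: 2, 17 (2 points).
  x = 12: rhs = 9, matching y values: 3, 16 (2 points).
  x = 13: rhs = 10, matching y values: none (0 points).
  x = 14: rhs = 13, matching y values: none (0 points).
  x = 15: rhs = 5, matching y values: 9, 10 (2 points).
  x = 16: rhs = 11, matching y values: 7, 12 (2 points).
  x = 17: rhs = 18, matching y values: none (0 points).
  x = 18: rhs = 13, matching y values: none (0 points).
Total affine count: 11.
Full point count |E(F_19)| = 11 + 1 = 12.
Hasse bound: |12 − (19+1)| = |-8| = 8 ≤ 2√19 ≈ 8.7178 ✓.


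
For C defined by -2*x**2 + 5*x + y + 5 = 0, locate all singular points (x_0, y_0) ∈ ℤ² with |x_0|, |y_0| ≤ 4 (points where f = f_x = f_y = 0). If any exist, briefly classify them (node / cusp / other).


No singular points in the scanned grid; C is smooth there.

Compute partial derivatives:
  f_x = 5 - 4*x.
  f_y = 1.
f_y = 1 is a nonzero constant, so f_y never vanishes: no point (x, y) can satisfy f = f_x = f_y = 0. In particular no (x, y) ∈ {−4, ..., 4}² is singular; the curve is smooth.


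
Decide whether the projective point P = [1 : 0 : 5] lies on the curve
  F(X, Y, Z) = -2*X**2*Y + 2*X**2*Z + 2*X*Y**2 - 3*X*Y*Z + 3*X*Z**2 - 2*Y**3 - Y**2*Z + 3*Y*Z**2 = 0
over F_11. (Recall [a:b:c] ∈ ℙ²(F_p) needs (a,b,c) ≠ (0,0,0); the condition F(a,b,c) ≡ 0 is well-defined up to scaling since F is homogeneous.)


F(1,0,5) ≡ 8 (mod 11); P is NOT on the curve.

Evaluate F(1, 0, 5) term-by-term (mod 11).
  -2*X**2*Y ↦ -2·1·0·1 = 0
  2*X**2*Z ↦ 2·1·1·5 = 10
  2*X*Y**2 ↦ 2·1·0·1 = 0
  -3*X*Y*Z ↦ -3·1·0·5 = 0
  3*X*Z**2 ↦ 3·1·1·25 = 75
  -2*Y**3 ↦ -2·1·0·1 = 0
  -Y**2*Z ↦ -1·1·0·5 = 0
  3*Y*Z**2 ↦ 3·1·0·25 = 0
Sum: F(1, 0, 5) = (0) + (10) + (0) + (0) + (75) + (0) + (0) + (0) = 85.
Reducing mod 11: 85 ≡ 8 (mod 11).
Since F(a, b, c) ≡ 8 ≠ 0 (mod 11), P does NOT lie on the curve.


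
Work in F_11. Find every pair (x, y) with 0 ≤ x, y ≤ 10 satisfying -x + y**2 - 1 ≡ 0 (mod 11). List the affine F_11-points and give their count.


Affine F_11-points: {(0, 1), (0, 10), (2, 5), (2, 6), (3, 2), (3, 9), (4, 4), (4, 7), (8, 3), (8, 8), (10, 0)}; count = 11.

For each of the 121 pairs (x, y) ∈ F_11², evaluate f(x, y) mod 11. Record the zeros.
  x = 0: [0↦10, 1↦0, 2↦3, 3↦8, 4↦4, 5↦2, 6↦2, 7↦4, 8↦8, 9↦3, 10↦0]  zeros at y ∈ {1, 10}
  x = 1: [0↦9, 1↦10, 2↦2, 3↦7, 4↦3, 5↦1, 6↦1, 7↦3, 8↦7, 9↦2, 10↦10]  zeros at y ∈ ∅
  x = 2: [0↦8, 1↦9, 2↦1, 3↦6, 4↦2, 5↦0, 6↦0, 7↦2, 8↦6, 9↦1, 10↦9]  zeros at y ∈ {5, 6}
  x = 3: [0↦7, 1↦8, 2↦0, 3↦5, 4↦1, 5↦10, 6↦10, 7↦1, 8↦5, 9↦0, 10↦8]  zeros at y ∈ {2, 9}
  x = 4: [0↦6, 1↦7, 2↦10, 3↦4, 4↦0, 5↦9, 6↦9, 7↦0, 8↦4, 9↦10, 10↦7]  zeros at y ∈ {4, 7}
  x = 5: [0↦5, 1↦6, 2↦9, 3↦3, 4↦10, 5↦8, 6↦8, 7↦10, 8↦3, 9↦9, 10↦6]  zeros at y ∈ ∅
  x = 6: [0↦4, 1↦5, 2↦8, 3↦2, 4↦9, 5↦7, 6↦7, 7↦9, 8↦2, 9↦8, 10↦5]  zeros at y ∈ ∅
  x = 7: [0↦3, 1↦4, 2↦7, 3↦1, 4↦8, 5↦6, 6↦6, 7↦8, 8↦1, 9↦7, 10↦4]  zeros at y ∈ ∅
  x = 8: [0↦2, 1↦3, 2↦6, 3↦0, 4↦7, 5↦5, 6↦5, 7↦7, 8↦0, 9↦6, 10↦3]  zeros at y ∈ {3, 8}
  x = 9: [0↦1, 1↦2, 2↦5, 3↦10, 4↦6, 5↦4, 6↦4, 7↦6, 8↦10, 9↦5, 10↦2]  zeros at y ∈ ∅
  x = 10: [0↦0, 1↦1, 2↦4, 3↦9, 4↦5, 5↦3, 6↦3, 7↦5, 8↦9, 9↦4, 10↦1]  zeros at y ∈ {0}
Collecting zeros: affine points = {(0, 1), (0, 10), (2, 5), (2, 6), (3, 2), (3, 9), (4, 4), (4, 7), (8, 3), (8, 8), (10, 0)}.
Total count |C(F_11)_aff| = 11.


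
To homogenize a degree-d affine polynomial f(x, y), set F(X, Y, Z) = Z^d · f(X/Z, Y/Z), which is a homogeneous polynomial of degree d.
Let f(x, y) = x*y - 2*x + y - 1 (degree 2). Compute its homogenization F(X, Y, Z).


F(X, Y, Z) = X*Y - 2*X*Z + Y*Z - Z**2

deg(f) = 2.
Substitute x = X/Z, y = Y/Z into f, then multiply by Z^2.
  monomial 1·x^1·y^1 ↦ 1·X^1·Y^1·Z^0.
  monomial -2·x^1·y^0 ↦ -2·X^1·Y^0·Z^1.
  monomial 1·x^0·y^1 ↦ 1·X^0·Y^1·Z^1.
  monomial -1·x^0·y^0 ↦ -1·X^0·Y^0·Z^2.
Collecting: F(X, Y, Z) = X*Y - 2*X*Z + Y*Z - Z**2.


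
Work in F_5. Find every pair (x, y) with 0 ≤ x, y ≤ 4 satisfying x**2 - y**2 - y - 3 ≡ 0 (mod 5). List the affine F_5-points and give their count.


Affine F_5-points: {(0, 1), (0, 3), (2, 2), (3, 2)}; count = 4.

For each of the 25 pairs (x, y) ∈ F_5², evaluate f(x, y) mod 5. Record the zeros.
  x = 0: [0↦2, 1↦0, 2↦1, 3↦0, 4↦2]  zeros at y ∈ {1, 3}
  x = 1: [0↦3, 1↦1, 2↦2, 3↦1, 4↦3]  zeros at y ∈ ∅
  x = 2: [0↦1, 1↦4, 2↦0, 3↦4, 4↦1]  zeros at y ∈ {2}
  x = 3: [0↦1, 1↦4, 2↦0, 3↦4, 4↦1]  zeros at y ∈ {2}
  x = 4: [0↦3, 1↦1, 2↦2, 3↦1, 4↦3]  zeros at y ∈ ∅
Collecting zeros: affine points = {(0, 1), (0, 3), (2, 2), (3, 2)}.
Total count |C(F_5)_aff| = 4.


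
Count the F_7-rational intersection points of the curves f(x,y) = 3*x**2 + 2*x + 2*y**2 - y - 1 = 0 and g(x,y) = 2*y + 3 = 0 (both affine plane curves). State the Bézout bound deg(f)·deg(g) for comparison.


Common zeros: {(2, 2)}; count = 1; Bézout bound = 2.

deg(f) = 2, deg(g) = 1, so Bézout bound = 2.
Scan x ∈ F_7. For each x, list the y ∈ F_7 with f(x, y) ≡ 0 and those with g(x, y) ≡ 0 (mod 7); the common zeros in that column are the intersection.
  x = 0: f ≡ 0 at y ∈ {1, 3}; g ≡ 0 at y ∈ {2}; common: ∅.
  x = 1: f ≡ 0 at y ∈ {5, 6}; g ≡ 0 at y ∈ {2}; common: ∅.
  x = 2: f ≡ 0 at y ∈ {2}; g ≡ 0 at y ∈ {2}; common: {2}.
  x = 3: f ≡ 0 at y ∈ {5, 6}; g ≡ 0 at y ∈ {2}; common: ∅.
  x = 4: f ≡ 0 at y ∈ {1, 3}; g ≡ 0 at y ∈ {2}; common: ∅.
  x = 5: f ≡ 0 at y ∈ {0, 4}; g ≡ 0 at y ∈ {2}; common: ∅.
  x = 6: f ≡ 0 at y ∈ {0, 4}; g ≡ 0 at y ∈ {2}; common: ∅.
Collecting: common zeros = {(2, 2)}, so the count is 1.
Comparison with the Bézout bound: 1 ≤ 2 = deg(f)·deg(g), as expected for curves with no common component (the affine F_7-count falls short of the bound because intersections may lie at infinity, over extension fields, or carry multiplicity).


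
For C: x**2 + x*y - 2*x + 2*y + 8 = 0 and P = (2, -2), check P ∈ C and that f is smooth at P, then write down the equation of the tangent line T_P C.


Tangent line at P: 4*y + 8 = 0.

Step 1: f(2, -2) = 0, so P lies on C.
Step 2: partial derivatives
  f_x(x, y) = 2*x + y - 2, f_y(x, y) = x + 2.
  f_x(P) = 0, f_y(P) = 4 (gradient nonzero, so P is smooth).
Step 3: tangent line at P: 0·(x − 2) + 4·(y − -2) = 0.
Expanding: 4*y + 8 = 0.


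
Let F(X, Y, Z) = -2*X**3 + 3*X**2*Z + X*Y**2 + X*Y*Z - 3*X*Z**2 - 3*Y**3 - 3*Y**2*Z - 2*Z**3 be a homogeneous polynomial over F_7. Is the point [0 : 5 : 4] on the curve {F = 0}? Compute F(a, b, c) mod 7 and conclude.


F(0,5,4) ≡ 2 (mod 7); P is NOT on the curve.

Evaluate F(0, 5, 4) term-by-term (mod 7).
  -2*X**3 ↦ -2·0·1·1 = 0
  3*X**2*Z ↦ 3·0·1·4 = 0
  X*Y**2 ↦ 1·0·25·1 = 0
  X*Y*Z ↦ 1·0·5·4 = 0
  -3*X*Z**2 ↦ -3·0·1·16 = 0
  -3*Y**3 ↦ -3·1·125·1 = -375
  -3*Y**2*Z ↦ -3·1·25·4 = -300
  -2*Z**3 ↦ -2·1·1·64 = -128
Sum: F(0, 5, 4) = (0) + (0) + (0) + (0) + (0) + (-375) + (-300) + (-128) = -803.
Reducing mod 7: -803 ≡ 2 (mod 7).
Since F(a, b, c) ≡ 2 ≠ 0 (mod 7), P does NOT lie on the curve.


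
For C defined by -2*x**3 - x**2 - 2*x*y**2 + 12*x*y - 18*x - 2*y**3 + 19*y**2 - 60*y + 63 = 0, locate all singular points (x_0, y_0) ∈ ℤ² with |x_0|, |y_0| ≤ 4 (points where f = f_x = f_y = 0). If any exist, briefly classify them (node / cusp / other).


Singular points: {(0, 3)}; classification: node.

Compute partial derivatives:
  f_x = -6*x**2 - 2*x - 2*y**2 + 12*y - 18.
  f_y = -4*x*y + 12*x - 6*y**2 + 38*y - 60.
Scan x_0 ∈ {−4, ..., 4}. For each x_0, f_y(x_0, y) is a polynomial in y; find its integer roots y ∈ {−4, ..., 4}, then test f_x and f at those candidates.
  x = -4: f_y(-4, y) = -6*y**2 + 54*y - 108; vanishes at y ∈ {3}. (-4, 3): f_x = -88 ≠ 0.
  x = -3: f_y(-3, y) = -6*y**2 + 50*y - 96; vanishes at y ∈ {3}. (-3, 3): f_x = -48 ≠ 0.
  x = -2: f_y(-2, y) = -6*y**2 + 46*y - 84; vanishes at y ∈ {3}. (-2, 3): f_x = -20 ≠ 0.
  x = -1: f_y(-1, y) = -6*y**2 + 42*y - 72; vanishes at y ∈ {3, 4}. (-1, 3): f_x = -4 ≠ 0; (-1, 4): f_x = -6 ≠ 0.
  x = 0: f_y(0, y) = -6*y**2 + 38*y - 60; vanishes at y ∈ {3}. (0, 3): f_x = 0, f = 0 — SINGULAR.
  x = 1: f_y(1, y) = -6*y**2 + 34*y - 48; vanishes at y ∈ {3}. (1, 3): f_x = -8 ≠ 0.
  x = 2: f_y(2, y) = -6*y**2 + 30*y - 36; vanishes at y ∈ {2, 3}. (2, 2): f_x = -30 ≠ 0; (2, 3): f_x = -28 ≠ 0.
  x = 3: f_y(3, y) = -6*y**2 + 26*y - 24; vanishes at y ∈ {3}. (3, 3): f_x = -60 ≠ 0.
  x = 4: f_y(4, y) = -6*y**2 + 22*y - 12; vanishes at y ∈ {3}. (4, 3): f_x = -104 ≠ 0.
Only singular point on the grid: (0, 3).
Classify: substitute x = 0 + u, y = 3 + v and expand: f = -2*u**3 - u**2 - 2*u*v**2 - 2*v**3 + v**2.
No constant or linear terms (consistent with a singular point). Quadratic part: -u**2 + v**2. Cubic part: -2*u**3 - 2*u*v**2 - 2*v**3.
The quadratic part v**2 - u**2 = (v − u)(v + u) splits into two distinct linear factors, so there are two distinct tangent lines y − 3 = ±(x − 0) — this is a node (ordinary double point).
Classification: node.


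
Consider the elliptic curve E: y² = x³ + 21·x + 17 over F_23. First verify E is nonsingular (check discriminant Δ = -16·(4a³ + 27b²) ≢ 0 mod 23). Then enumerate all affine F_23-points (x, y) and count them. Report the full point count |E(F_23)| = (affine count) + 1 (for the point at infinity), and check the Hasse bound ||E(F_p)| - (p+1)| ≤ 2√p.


Affine points = {(1, 4), (1, 19), (4, 2), (4, 21), (7, 1), (7, 22), (10, 10), (10, 13), (13, 7), (13, 16), (15, 2), (15, 21), (21, 6), (21, 17), (22, 8), (22, 15)}; affine count = 16; |E(F_23)| = 17.

Discriminant check: Δ ∝ 4a³ + 27b² = 4·21³ + 27·17² = 4·9261 + 27·289 ≡ 20 (mod 23). Nonzero ⇒ E is nonsingular.
For each x ∈ F_23, compute rhs = x³ + 21·x + 17 mod 23, then count y ∈ F_23 with y² ≡ rhs.
  x = 0: rhs = 17, matching y values: none (0 points).
  x = 1: rhs = 16, matching y values: 4, 19 (2 points).
  x = 2: rhs = 21, matching y values: none (0 points).
  x = 3: rhs = 15, matching y values: none (0 points).
  x = 4: rhs = 4, matching y values: 2, 21 (2 points).
  x = 5: rhs = 17, matching y values: none (0 points).
  x = 6: rhs = 14, matching y values: none (0 points).
  x = 7: rhs = 1, matching y values: 1, 22 (2 points).
  x = 8: rhs = 7, matching y values: none (0 points).
  x = 9: rhs = 15, matching y values: none (0 points).
  x = 10: rhs = 8, matching y values: 10, 13 (2 points).
  x = 11: rhs = 15, matching y values: none (0 points).
  x = 12: rhs = 19, matching y values: none (0 points).
  x = 13: rhs = 3, matching y values: 7, 16 (2 points).
  x = 14: rhs = 19, matching y values: none (0 points).
  x = 15: rhs = 4, matching y values: 2, 21 (2 points).
  x = 16: rhs = 10, matching y values: none (0 points).
  x = 17: rhs = 20, matching y values: none (0 points).
  x = 18: rhs = 17, matching y values: none (0 points).
  x = 19: rhs = 7, matching y values: none (0 points).
  x = 20: rhs = 19, matching y values: none (0 points).
  x = 21: rhs = 13, matching y values: 6, 17 (2 points).
  x = 22: rhs = 18, matching y values: 8, 15 (2 points).
Total affine count: 16.
Full point count |E(F_23)| = 16 + 1 = 17.
Hasse bound: |17 − (23+1)| = |-7| = 7 ≤ 2√23 ≈ 9.5917 ✓.


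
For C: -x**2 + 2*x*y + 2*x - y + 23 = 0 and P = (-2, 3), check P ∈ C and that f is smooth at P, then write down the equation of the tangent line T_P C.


Tangent line at P: 12*x - 5*y + 39 = 0.

Step 1: f(-2, 3) = 0, so P lies on C.
Step 2: partial derivatives
  f_x(x, y) = -2*x + 2*y + 2, f_y(x, y) = 2*x - 1.
  f_x(P) = 12, f_y(P) = -5 (gradient nonzero, so P is smooth).
Step 3: tangent line at P: 12·(x − -2) + -5·(y − 3) = 0.
Expanding: 12*x - 5*y + 39 = 0.


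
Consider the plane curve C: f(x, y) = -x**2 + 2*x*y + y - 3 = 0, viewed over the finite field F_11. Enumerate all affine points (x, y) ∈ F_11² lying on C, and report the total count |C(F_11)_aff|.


Affine F_11-points: {(0, 3), (1, 5), (2, 8), (3, 8), (4, 7), (6, 3), (7, 2), (8, 2), (9, 5), (10, 7)}; count = 10.

For each of the 121 pairs (x, y) ∈ F_11², evaluate f(x, y) mod 11. Record the zeros.
  x = 0: [0↦8, 1↦9, 2↦10, 3↦0, 4↦1, 5↦2, 6↦3, 7↦4, 8↦5, 9↦6, 10↦7]  zeros at y ∈ {3}
  x = 1: [0↦7, 1↦10, 2↦2, 3↦5, 4↦8, 5↦0, 6↦3, 7↦6, 8↦9, 9↦1, 10↦4]  zeros at y ∈ {5}
  x = 2: [0↦4, 1↦9, 2↦3, 3↦8, 4↦2, 5↦7, 6↦1, 7↦6, 8↦0, 9↦5, 10↦10]  zeros at y ∈ {8}
  x = 3: [0↦10, 1↦6, 2↦2, 3↦9, 4↦5, 5↦1, 6↦8, 7↦4, 8↦0, 9↦7, 10↦3]  zeros at y ∈ {8}
  x = 4: [0↦3, 1↦1, 2↦10, 3↦8, 4↦6, 5↦4, 6↦2, 7↦0, 8↦9, 9↦7, 10↦5]  zeros at y ∈ {7}
  x = 5: [0↦5, 1↦5, 2↦5, 3↦5, 4↦5, 5↦5, 6↦5, 7↦5, 8↦5, 9↦5, 10↦5]  zeros at y ∈ ∅
  x = 6: [0↦5, 1↦7, 2↦9, 3↦0, 4↦2, 5↦4, 6↦6, 7↦8, 8↦10, 9↦1, 10↦3]  zeros at y ∈ {3}
  x = 7: [0↦3, 1↦7, 2↦0, 3↦4, 4↦8, 5↦1, 6↦5, 7↦9, 8↦2, 9↦6, 10↦10]  zeros at y ∈ {2}
  x = 8: [0↦10, 1↦5, 2↦0, 3↦6, 4↦1, 5↦7, 6↦2, 7↦8, 8↦3, 9↦9, 10↦4]  zeros at y ∈ {2}
  x = 9: [0↦4, 1↦1, 2↦9, 3↦6, 4↦3, 5↦0, 6↦8, 7↦5, 8↦2, 9↦10, 10↦7]  zeros at y ∈ {5}
  x = 10: [0↦7, 1↦6, 2↦5, 3↦4, 4↦3, 5↦2, 6↦1, 7↦0, 8↦10, 9↦9, 10↦8]  zeros at y ∈ {7}
Collecting zeros: affine points = {(0, 3), (1, 5), (2, 8), (3, 8), (4, 7), (6, 3), (7, 2), (8, 2), (9, 5), (10, 7)}.
Total count |C(F_11)_aff| = 10.


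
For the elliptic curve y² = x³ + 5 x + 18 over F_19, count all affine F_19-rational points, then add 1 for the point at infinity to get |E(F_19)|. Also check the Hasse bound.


Affine points = {(1, 9), (1, 10), (2, 6), (2, 13), (4, 8), (4, 11), (5, 4), (5, 15), (6, 6), (6, 13), (7, 4), (7, 15), (8, 0), (10, 2), (10, 17), (11, 6), (11, 13), (12, 1), (12, 18), (13, 0), (14, 1), (14, 18), (17, 0)}; affine count = 23; |E(F_19)| = 24.

Discriminant check: Δ ∝ 4a³ + 27b² = 4·5³ + 27·18² = 4·125 + 27·324 ≡ 14 (mod 19). Nonzero ⇒ E is nonsingular.
For each x ∈ F_19, compute rhs = x³ + 5·x + 18 mod 19, then count y ∈ F_19 with y² ≡ rhs.
  x = 0: rhs = 18, matching y values: none (0 points).
  x = 1: rhs = 5, matching y values: 9, 10 (2 points).
  x = 2: rhs = 17, matching y values: 6, 13 (2 points).
  x = 3: rhs = 3, matching y values: none (0 points).
  x = 4: rhs = 7, matching y values: 8, 11 (2 points).
  x = 5: rhs = 16, matching y values: 4, 15 (2 points).
  x = 6: rhs = 17, matching y values: 6, 13 (2 points).
  x = 7: rhs = 16, matching y values: 4, 15 (2 points).
  x = 8: rhs = 0, matching y values: 0 (1 points).
  x = 9: rhs = 13, matching y values: none (0 points).
  x = 10: rhs = 4, matching y values: 2, 17 (2 points).
  x = 11: rhs = 17, matching y values: 6, 13 (2 points).
  x = 12: rhs = 1, matching y values: 1, 18 (2 points).
  x = 13: rhs = 0, matching y values: 0 (1 points).
  x = 14: rhs = 1, matching y values: 1, 18 (2 points).
  x = 15: rhs = 10, matching y values: none (0 points).
  x = 16: rhs = 14, matching y values: none (0 points).
  x = 17: rhs = 0, matching y values: 0 (1 points).
  x = 18: rhs = 12, matching y values: none (0 points).
Total affine count: 23.
Full point count |E(F_19)| = 23 + 1 = 24.
Hasse bound: |24 − (19+1)| = |4| = 4 ≤ 2√19 ≈ 8.7178 ✓.


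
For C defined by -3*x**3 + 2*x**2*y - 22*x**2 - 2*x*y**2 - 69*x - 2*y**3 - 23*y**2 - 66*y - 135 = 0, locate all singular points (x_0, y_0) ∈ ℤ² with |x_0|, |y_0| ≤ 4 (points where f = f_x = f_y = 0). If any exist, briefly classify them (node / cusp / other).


Singular points: {(-3, -3)}; classification: node.

Compute partial derivatives:
  f_x = -9*x**2 + 4*x*y - 44*x - 2*y**2 - 69.
  f_y = 2*x**2 - 4*x*y - 6*y**2 - 46*y - 66.
Scan x_0 ∈ {−4, ..., 4}. For each x_0, f_y(x_0, y) is a polynomial in y; find its integer roots y ∈ {−4, ..., 4}, then test f_x and f at those candidates.
  x = -4: f_y(-4, y) = -6*y**2 - 30*y - 34; no integer root y with |y| ≤ 4.
  x = -3: f_y(-3, y) = -6*y**2 - 34*y - 48; vanishes at y ∈ {-3}. (-3, -3): f_x = 0, f = 0 — SINGULAR.
  x = -2: f_y(-2, y) = -6*y**2 - 38*y - 58; no integer root y with |y| ≤ 4.
  x = -1: f_y(-1, y) = -6*y**2 - 42*y - 64; no integer root y with |y| ≤ 4.
  x = 0: f_y(0, y) = -6*y**2 - 46*y - 66; no integer root y with |y| ≤ 4.
  x = 1: f_y(1, y) = -6*y**2 - 50*y - 64; no integer root y with |y| ≤ 4.
  x = 2: f_y(2, y) = -6*y**2 - 54*y - 58; no integer root y with |y| ≤ 4.
  x = 3: f_y(3, y) = -6*y**2 - 58*y - 48; no integer root y with |y| ≤ 4.
  x = 4: f_y(4, y) = -6*y**2 - 62*y - 34; no integer root y with |y| ≤ 4.
Only singular point on the grid: (-3, -3).
Classify: substitute x = -3 + u, y = -3 + v and expand: f = -3*u**3 + 2*u**2*v - u**2 - 2*u*v**2 - 2*v**3 + v**2.
No constant or linear terms (consistent with a singular point). Quadratic part: -u**2 + v**2. Cubic part: -3*u**3 + 2*u**2*v - 2*u*v**2 - 2*v**3.
The quadratic part v**2 - u**2 = (v − u)(v + u) splits into two distinct linear factors, so there are two distinct tangent lines y − -3 = ±(x − -3) — this is a node (ordinary double point).
Classification: node.


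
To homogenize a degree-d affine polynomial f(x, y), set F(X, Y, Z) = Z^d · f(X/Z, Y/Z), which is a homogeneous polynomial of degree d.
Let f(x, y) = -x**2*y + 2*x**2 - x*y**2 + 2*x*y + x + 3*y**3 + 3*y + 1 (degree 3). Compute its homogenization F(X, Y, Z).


F(X, Y, Z) = -X**2*Y + 2*X**2*Z - X*Y**2 + 2*X*Y*Z + X*Z**2 + 3*Y**3 + 3*Y*Z**2 + Z**3

deg(f) = 3.
Substitute x = X/Z, y = Y/Z into f, then multiply by Z^3.
  monomial -1·x^2·y^1 ↦ -1·X^2·Y^1·Z^0.
  monomial 2·x^2·y^0 ↦ 2·X^2·Y^0·Z^1.
  monomial -1·x^1·y^2 ↦ -1·X^1·Y^2·Z^0.
  monomial 2·x^1·y^1 ↦ 2·X^1·Y^1·Z^1.
  monomial 1·x^1·y^0 ↦ 1·X^1·Y^0·Z^2.
  monomial 3·x^0·y^3 ↦ 3·X^0·Y^3·Z^0.
  monomial 3·x^0·y^1 ↦ 3·X^0·Y^1·Z^2.
  monomial 1·x^0·y^0 ↦ 1·X^0·Y^0·Z^3.
Collecting: F(X, Y, Z) = -X**2*Y + 2*X**2*Z - X*Y**2 + 2*X*Y*Z + X*Z**2 + 3*Y**3 + 3*Y*Z**2 + Z**3.


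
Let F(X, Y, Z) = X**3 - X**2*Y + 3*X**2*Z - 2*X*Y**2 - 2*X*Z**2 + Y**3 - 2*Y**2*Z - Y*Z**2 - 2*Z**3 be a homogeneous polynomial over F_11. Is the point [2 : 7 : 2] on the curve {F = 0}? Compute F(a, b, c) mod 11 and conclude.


F(2,7,2) ≡ 5 (mod 11); P is NOT on the curve.

Evaluate F(2, 7, 2) term-by-term (mod 11).
  X**3 ↦ 1·8·1·1 = 8
  -X**2*Y ↦ -1·4·7·1 = -28
  3*X**2*Z ↦ 3·4·1·2 = 24
  -2*X*Y**2 ↦ -2·2·49·1 = -196
  -2*X*Z**2 ↦ -2·2·1·4 = -16
  Y**3 ↦ 1·1·343·1 = 343
  -2*Y**2*Z ↦ -2·1·49·2 = -196
  -Y*Z**2 ↦ -1·1·7·4 = -28
  -2*Z**3 ↦ -2·1·1·8 = -16
Sum: F(2, 7, 2) = (8) + (-28) + (24) + (-196) + (-16) + (343) + (-196) + (-28) + (-16) = -105.
Reducing mod 11: -105 ≡ 5 (mod 11).
Since F(a, b, c) ≡ 5 ≠ 0 (mod 11), P does NOT lie on the curve.


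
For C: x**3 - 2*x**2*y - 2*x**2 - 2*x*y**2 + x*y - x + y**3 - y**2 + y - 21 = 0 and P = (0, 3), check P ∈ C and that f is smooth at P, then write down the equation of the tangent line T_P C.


Tangent line at P: -16*x + 22*y - 66 = 0.

Step 1: f(0, 3) = 0, so P lies on C.
Step 2: partial derivatives
  f_x(x, y) = 3*x**2 - 4*x*y - 4*x - 2*y**2 + y - 1, f_y(x, y) = -2*x**2 - 4*x*y + x + 3*y**2 - 2*y + 1.
  f_x(P) = -16, f_y(P) = 22 (gradient nonzero, so P is smooth).
Step 3: tangent line at P: -16·(x − 0) + 22·(y − 3) = 0.
Expanding: -16*x + 22*y - 66 = 0.


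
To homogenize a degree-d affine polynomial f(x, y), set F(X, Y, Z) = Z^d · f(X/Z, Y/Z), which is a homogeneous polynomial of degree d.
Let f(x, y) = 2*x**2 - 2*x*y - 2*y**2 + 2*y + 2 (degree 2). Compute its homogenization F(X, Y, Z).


F(X, Y, Z) = 2*X**2 - 2*X*Y - 2*Y**2 + 2*Y*Z + 2*Z**2

deg(f) = 2.
Substitute x = X/Z, y = Y/Z into f, then multiply by Z^2.
  monomial 2·x^2·y^0 ↦ 2·X^2·Y^0·Z^0.
  monomial -2·x^1·y^1 ↦ -2·X^1·Y^1·Z^0.
  monomial -2·x^0·y^2 ↦ -2·X^0·Y^2·Z^0.
  monomial 2·x^0·y^1 ↦ 2·X^0·Y^1·Z^1.
  monomial 2·x^0·y^0 ↦ 2·X^0·Y^0·Z^2.
Collecting: F(X, Y, Z) = 2*X**2 - 2*X*Y - 2*Y**2 + 2*Y*Z + 2*Z**2.


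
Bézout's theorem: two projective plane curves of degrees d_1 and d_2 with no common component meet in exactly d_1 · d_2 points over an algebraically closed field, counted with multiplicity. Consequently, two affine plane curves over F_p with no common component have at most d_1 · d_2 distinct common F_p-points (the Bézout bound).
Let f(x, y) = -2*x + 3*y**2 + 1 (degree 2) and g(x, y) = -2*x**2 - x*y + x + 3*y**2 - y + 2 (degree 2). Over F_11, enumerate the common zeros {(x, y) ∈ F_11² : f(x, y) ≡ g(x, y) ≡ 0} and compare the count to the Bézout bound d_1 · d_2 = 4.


Common zeros: ∅; count = 0; Bézout bound = 4.

deg(f) = 2, deg(g) = 2, so Bézout bound = 4.
Scan x ∈ F_11. For each x, list the y ∈ F_11 with f(x, y) ≡ 0 and those with g(x, y) ≡ 0 (mod 11); the common zeros in that column are the intersection.
  x = 0: f ≡ 0 at y ∈ ∅; g ≡ 0 at y ∈ ∅; common: ∅.
  x = 1: f ≡ 0 at y ∈ {2, 9}; g ≡ 0 at y ∈ {3, 5}; common: ∅.
  x = 2: f ≡ 0 at y ∈ {1, 10}; g ≡ 0 at y ∈ ∅; common: ∅.
  x = 3: f ≡ 0 at y ∈ {3, 8}; g ≡ 0 at y ∈ ∅; common: ∅.
  x = 4: f ≡ 0 at y ∈ ∅; g ≡ 0 at y ∈ ∅; common: ∅.
  x = 5: f ≡ 0 at y ∈ {5, 6}; g ≡ 0 at y ∈ ∅; common: ∅.
  x = 6: f ≡ 0 at y ∈ {0}; g ≡ 0 at y ∈ {2, 4}; common: ∅.
  x = 7: f ≡ 0 at y ∈ ∅; g ≡ 0 at y ∈ ∅; common: ∅.
  x = 8: f ≡ 0 at y ∈ {4, 7}; g ≡ 0 at y ∈ {5, 9}; common: ∅.
  x = 9: f ≡ 0 at y ∈ ∅; g ≡ 0 at y ∈ {3, 4}; common: ∅.
  x = 10: f ≡ 0 at y ∈ ∅; g ≡ 0 at y ∈ {2, 9}; common: ∅.
Collecting: common zeros = ∅, so the count is 0.
Comparison with the Bézout bound: 0 ≤ 4 = deg(f)·deg(g), as expected for curves with no common component (the affine F_11-count falls short of the bound because intersections may lie at infinity, over extension fields, or carry multiplicity).


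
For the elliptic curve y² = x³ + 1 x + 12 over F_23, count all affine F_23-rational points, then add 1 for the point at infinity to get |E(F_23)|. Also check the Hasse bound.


Affine points = {(0, 9), (0, 14), (5, 2), (5, 21), (6, 2), (6, 21), (8, 7), (8, 16), (12, 2), (12, 21), (19, 6), (19, 17), (21, 5), (21, 18)}; affine count = 14; |E(F_23)| = 15.

Discriminant check: Δ ∝ 4a³ + 27b² = 4·1³ + 27·12² = 4·1 + 27·144 ≡ 5 (mod 23). Nonzero ⇒ E is nonsingular.
For each x ∈ F_23, compute rhs = x³ + 1·x + 12 mod 23, then count y ∈ F_23 with y² ≡ rhs.
  x = 0: rhs = 12, matching y values: 9, 14 (2 points).
  x = 1: rhs = 14, matching y values: none (0 points).
  x = 2: rhs = 22, matching y values: none (0 points).
  x = 3: rhs = 19, matching y values: none (0 points).
  x = 4: rhs = 11, matching y values: none (0 points).
  x = 5: rhs = 4, matching y values: 2, 21 (2 points).
  x = 6: rhs = 4, matching y values: 2, 21 (2 points).
  x = 7: rhs = 17, matching y values: none (0 points).
  x = 8: rhs = 3, matching y values: 7, 16 (2 points).
  x = 9: rhs = 14, matching y values: none (0 points).
  x = 10: rhs = 10, matching y values: none (0 points).
  x = 11: rhs = 20, matching y values: none (0 points).
  x = 12: rhs = 4, matching y values: 2, 21 (2 points).
  x = 13: rhs = 14, matching y values: none (0 points).
  x = 14: rhs = 10, matching y values: none (0 points).
  x = 15: rhs = 21, matching y values: none (0 points).
  x = 16: rhs = 7, matching y values: none (0 points).
  x = 17: rhs = 20, matching y values: none (0 points).
  x = 18: rhs = 20, matching y values: none (0 points).
  x = 19: rhs = 13, matching y values: 6, 17 (2 points).
  x = 20: rhs = 5, matching y values: none (0 points).
  x = 21: rhs = 2, matching y values: 5, 18 (2 points).
  x = 22: rhs = 10, matching y values: none (0 points).
Total affine count: 14.
Full point count |E(F_23)| = 14 + 1 = 15.
Hasse bound: |15 − (23+1)| = |-9| = 9 ≤ 2√23 ≈ 9.5917 ✓.


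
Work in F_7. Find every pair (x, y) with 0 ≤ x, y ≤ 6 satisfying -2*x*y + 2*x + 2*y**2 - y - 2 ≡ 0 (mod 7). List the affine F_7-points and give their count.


Affine F_7-points: {(1, 0), (1, 5), (2, 2), (2, 4), (5, 3), (5, 6)}; count = 6.

For each of the 49 pairs (x, y) ∈ F_7², evaluate f(x, y) mod 7. Record the zeros.
  x = 0: [0↦5, 1↦6, 2↦4, 3↦6, 4↦5, 5↦1, 6↦1]  zeros at y ∈ ∅
  x = 1: [0↦0, 1↦6, 2↦2, 3↦2, 4↦6, 5↦0, 6↦5]  zeros at y ∈ {0, 5}
  x = 2: [0↦2, 1↦6, 2↦0, 3↦5, 4↦0, 5↦6, 6↦2]  zeros at y ∈ {2, 4}
  x = 3: [0↦4, 1↦6, 2↦5, 3↦1, 4↦1, 5↦5, 6↦6]  zeros at y ∈ ∅
  x = 4: [0↦6, 1↦6, 2↦3, 3↦4, 4↦2, 5↦4, 6↦3]  zeros at y ∈ ∅
  x = 5: [0↦1, 1↦6, 2↦1, 3↦0, 4↦3, 5↦3, 6↦0]  zeros at y ∈ {3, 6}
  x = 6: [0↦3, 1↦6, 2↦6, 3↦3, 4↦4, 5↦2, 6↦4]  zeros at y ∈ ∅
Collecting zeros: affine points = {(1, 0), (1, 5), (2, 2), (2, 4), (5, 3), (5, 6)}.
Total count |C(F_7)_aff| = 6.


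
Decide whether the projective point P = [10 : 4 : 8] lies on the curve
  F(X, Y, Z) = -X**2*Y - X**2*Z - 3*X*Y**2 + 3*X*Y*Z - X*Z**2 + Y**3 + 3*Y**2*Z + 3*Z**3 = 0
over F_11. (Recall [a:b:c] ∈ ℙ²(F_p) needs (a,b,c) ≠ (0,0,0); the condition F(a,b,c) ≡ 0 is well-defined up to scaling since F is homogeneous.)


F(10,4,8) ≡ 8 (mod 11); P is NOT on the curve.

Evaluate F(10, 4, 8) term-by-term (mod 11).
  -X**2*Y ↦ -1·100·4·1 = -400
  -X**2*Z ↦ -1·100·1·8 = -800
  -3*X*Y**2 ↦ -3·10·16·1 = -480
  3*X*Y*Z ↦ 3·10·4·8 = 960
  -X*Z**2 ↦ -1·10·1·64 = -640
  Y**3 ↦ 1·1·64·1 = 64
  3*Y**2*Z ↦ 3·1·16·8 = 384
  3*Z**3 ↦ 3·1·1·512 = 1536
Sum: F(10, 4, 8) = (-400) + (-800) + (-480) + (960) + (-640) + (64) + (384) + (1536) = 624.
Reducing mod 11: 624 ≡ 8 (mod 11).
Since F(a, b, c) ≡ 8 ≠ 0 (mod 11), P does NOT lie on the curve.


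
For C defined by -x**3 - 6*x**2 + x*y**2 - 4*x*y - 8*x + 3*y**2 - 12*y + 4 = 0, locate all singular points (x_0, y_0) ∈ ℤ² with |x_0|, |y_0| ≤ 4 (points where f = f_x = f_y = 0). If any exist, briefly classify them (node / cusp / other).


Singular points: {(-2, 2)}; classification: cusp.

Compute partial derivatives:
  f_x = -3*x**2 - 12*x + y**2 - 4*y - 8.
  f_y = 2*x*y - 4*x + 6*y - 12.
Scan x_0 ∈ {−4, ..., 4}. For each x_0, f_y(x_0, y) is a polynomial in y; find its integer roots y ∈ {−4, ..., 4}, then test f_x and f at those candidates.
  x = -4: f_y(-4, y) = 4 - 2*y; vanishes at y ∈ {2}. (-4, 2): f_x = -12 ≠ 0.
  x = -3: f_y(-3, y) = 0; vanishes at y ∈ {-4, -3, -2, -1, 0, 1, 2, 3, 4}. (-3, -4): f_x = 33 ≠ 0; (-3, -3): f_x = 22 ≠ 0; (-3, -2): f_x = 13 ≠ 0; (-3, -1): f_x = 6 ≠ 0; (-3, 0): f_x = 1 ≠ 0; (-3, 1): f_x = -2 ≠ 0; (-3, 2): f_x = -3 ≠ 0; (-3, 3): f_x = -2 ≠ 0; (-3, 4): f_x = 1 ≠ 0.
  x = -2: f_y(-2, y) = 2*y - 4; vanishes at y ∈ {2}. (-2, 2): f_x = 0, f = 0 — SINGULAR.
  x = -1: f_y(-1, y) = 4*y - 8; vanishes at y ∈ {2}. (-1, 2): f_x = -3 ≠ 0.
  x = 0: f_y(0, y) = 6*y - 12; vanishes at y ∈ {2}. (0, 2): f_x = -12 ≠ 0.
  x = 1: f_y(1, y) = 8*y - 16; vanishes at y ∈ {2}. (1, 2): f_x = -27 ≠ 0.
  x = 2: f_y(2, y) = 10*y - 20; vanishes at y ∈ {2}. (2, 2): f_x = -48 ≠ 0.
  x = 3: f_y(3, y) = 12*y - 24; vanishes at y ∈ {2}. (3, 2): f_x = -75 ≠ 0.
  x = 4: f_y(4, y) = 14*y - 28; vanishes at y ∈ {2}. (4, 2): f_x = -108 ≠ 0.
Only singular point on the grid: (-2, 2).
Classify: substitute x = -2 + u, y = 2 + v and expand: f = -u**3 + u*v**2 + v**2.
No constant or linear terms (consistent with a singular point). Quadratic part: v**2. Cubic part: -u**3 + u*v**2.
The quadratic part v**2 is a perfect square, so there is a single (double) tangent line v = 0, i.e. y = 2. Restricting the cubic part to that line (v = 0) leaves -u**3 ≠ 0, so f is not divisible by v and the branch is v² ≈ u**3 to lowest order — this is a cusp.
Classification: cusp.
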